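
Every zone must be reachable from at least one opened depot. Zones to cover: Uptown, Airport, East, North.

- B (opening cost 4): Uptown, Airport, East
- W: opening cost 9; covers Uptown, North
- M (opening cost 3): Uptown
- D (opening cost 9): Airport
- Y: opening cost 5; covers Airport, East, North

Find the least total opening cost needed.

8

The greedy cost-per-new-zone heuristic would pick B and Y for 9, but a cheaper cover exists.
Choose M and Y: together they cover Uptown, Airport, East, North — every zone.
Total opening cost: 3 + 5 = 8.
No cover costs less than 8.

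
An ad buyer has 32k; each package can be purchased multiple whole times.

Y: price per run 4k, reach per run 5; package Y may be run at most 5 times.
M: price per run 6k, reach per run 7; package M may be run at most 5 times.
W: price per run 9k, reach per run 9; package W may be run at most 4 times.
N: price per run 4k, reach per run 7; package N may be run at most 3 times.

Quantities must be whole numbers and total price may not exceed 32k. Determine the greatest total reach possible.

46

This is a bounded integer knapsack.
N has the best ratio (7/4); taking only N gives at most 3×7 = 21 (stopped by the supply cap of 3).
Mixing does better — 5×Y and 3×N: price 32 ≤ 32, reach 5·5 + 3·7 = 46.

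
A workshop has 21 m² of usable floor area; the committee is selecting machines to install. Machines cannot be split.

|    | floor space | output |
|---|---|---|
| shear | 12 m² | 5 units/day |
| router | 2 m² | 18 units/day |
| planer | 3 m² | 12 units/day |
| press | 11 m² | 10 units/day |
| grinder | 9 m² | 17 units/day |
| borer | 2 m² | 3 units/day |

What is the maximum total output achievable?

router + planer + grinder + borer: floor space 2 + 3 + 9 + 2 = 16 ≤ 21, output 18 + 12 + 17 + 3 = 50.
router + planer + grinder: floor space 2 + 3 + 9 = 14 ≤ 21, output 18 + 12 + 17 = 47.
router + planer + press + borer: floor space 2 + 3 + 11 + 2 = 18 ≤ 21, output 18 + 12 + 10 + 3 = 43.
Best is router, planer, grinder, and borer with total output 50.

50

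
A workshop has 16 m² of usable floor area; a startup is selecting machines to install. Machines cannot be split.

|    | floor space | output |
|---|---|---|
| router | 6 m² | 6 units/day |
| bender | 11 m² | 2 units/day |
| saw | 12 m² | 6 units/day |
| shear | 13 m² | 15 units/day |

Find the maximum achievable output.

Allowing fractional choices, the relaxed optimum would be about 18.0, but machines are indivisible.
router: floor space 6 ≤ 16, output 6.
shear: floor space 13 ≤ 16, output 15.
saw: floor space 12 ≤ 16, output 6.
Best is shear with total output 15.

15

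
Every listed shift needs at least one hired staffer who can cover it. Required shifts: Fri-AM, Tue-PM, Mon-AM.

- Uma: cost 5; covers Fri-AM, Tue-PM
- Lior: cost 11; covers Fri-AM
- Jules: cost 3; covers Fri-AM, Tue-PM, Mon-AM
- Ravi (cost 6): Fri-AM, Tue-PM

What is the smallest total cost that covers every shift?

3

Jules alone covers Fri-AM, Tue-PM, Mon-AM — every shift.
Total cost: 3.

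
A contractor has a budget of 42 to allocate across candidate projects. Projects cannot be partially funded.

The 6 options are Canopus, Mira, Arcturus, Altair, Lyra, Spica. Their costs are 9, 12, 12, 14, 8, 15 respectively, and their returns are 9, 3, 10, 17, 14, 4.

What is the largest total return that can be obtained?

41

Allowing fractional choices, the relaxed optimum would be about 49.2, but projects are indivisible.
Canopus + Altair + Lyra: cost 9 + 14 + 8 = 31 ≤ 42, return 9 + 17 + 14 = 40.
Arcturus + Altair + Lyra: cost 12 + 14 + 8 = 34 ≤ 42, return 10 + 17 + 14 = 41.
Best is Arcturus, Altair, and Lyra with total return 41.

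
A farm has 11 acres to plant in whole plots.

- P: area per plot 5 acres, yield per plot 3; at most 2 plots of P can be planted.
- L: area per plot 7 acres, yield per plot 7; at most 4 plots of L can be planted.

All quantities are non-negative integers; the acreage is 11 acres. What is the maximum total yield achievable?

This is a bounded integer knapsack.
Take 1×L: area 7 ≤ 11, yield 1·7 = 7.
No other integer combination yields more.

7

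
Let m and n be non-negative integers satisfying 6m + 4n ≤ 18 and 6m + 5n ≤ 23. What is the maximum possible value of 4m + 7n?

28

The continuous relaxation peaks at (0, 4.5) with value 31.50; rounding to a feasible lattice point costs some objective.
(m,n)=(0,4): 6·0+4·4=16≤18, 6·0+5·4=20≤23, objective 28.
(m,n)=(1,3): 6·1+4·3=18≤18, 6·1+5·3=21≤23, objective 25.
(m,n)=(0,3): 6·0+4·3=12≤18, 6·0+5·3=15≤23, objective 21.
Maximum is 28 at (m,n)=(0,4).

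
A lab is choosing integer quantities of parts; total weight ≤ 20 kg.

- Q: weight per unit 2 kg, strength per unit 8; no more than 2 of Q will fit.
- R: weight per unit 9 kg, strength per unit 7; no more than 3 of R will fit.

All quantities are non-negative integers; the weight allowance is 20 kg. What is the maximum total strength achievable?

Q has the best ratio (8/2); taking only Q gives at most 2×8 = 16 (stopped by the supply cap of 2).
Mixing does better — 2×Q and 1×R: weight 13 ≤ 20, strength 2·8 + 1·7 = 23.

23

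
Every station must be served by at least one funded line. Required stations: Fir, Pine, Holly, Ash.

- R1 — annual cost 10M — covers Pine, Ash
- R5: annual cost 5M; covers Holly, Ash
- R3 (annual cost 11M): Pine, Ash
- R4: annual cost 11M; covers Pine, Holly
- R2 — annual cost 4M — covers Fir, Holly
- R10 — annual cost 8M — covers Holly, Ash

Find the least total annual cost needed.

14

Choose R1 and R2: together they cover Fir, Pine, Holly, Ash — every station.
Total annual cost: 10 + 4 = 14.
No cover costs less than 14.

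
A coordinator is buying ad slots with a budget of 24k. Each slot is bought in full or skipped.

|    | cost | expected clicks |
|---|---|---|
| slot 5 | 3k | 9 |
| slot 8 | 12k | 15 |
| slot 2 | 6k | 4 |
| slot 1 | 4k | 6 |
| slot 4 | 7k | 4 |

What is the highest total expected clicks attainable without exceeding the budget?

30

Allowing fractional choices, the relaxed optimum would be about 33.3, but ad slots are indivisible.
slot 5 + slot 8 + slot 1: cost 3 + 12 + 4 = 19 ≤ 24, expected clicks 9 + 15 + 6 = 30.
slot 5 + slot 8 + slot 4: cost 3 + 12 + 7 = 22 ≤ 24, expected clicks 9 + 15 + 4 = 28.
slot 5 + slot 8 + slot 2: cost 3 + 12 + 6 = 21 ≤ 24, expected clicks 9 + 15 + 4 = 28.
Best is slot 5, slot 8, and slot 1 with total expected clicks 30.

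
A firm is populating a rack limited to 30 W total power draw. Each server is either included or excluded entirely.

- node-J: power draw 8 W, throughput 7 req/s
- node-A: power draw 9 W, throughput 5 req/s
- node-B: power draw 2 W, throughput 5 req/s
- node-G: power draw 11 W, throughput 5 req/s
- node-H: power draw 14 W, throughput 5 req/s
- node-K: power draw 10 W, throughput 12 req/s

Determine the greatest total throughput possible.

Treat it as a binary knapsack problem.
Take node-J, node-A, node-B, and node-K: power draw 8 + 9 + 2 + 10 = 29 ≤ 30, throughput 7 + 5 + 5 + 12 = 29.
No other feasible combination does better.

29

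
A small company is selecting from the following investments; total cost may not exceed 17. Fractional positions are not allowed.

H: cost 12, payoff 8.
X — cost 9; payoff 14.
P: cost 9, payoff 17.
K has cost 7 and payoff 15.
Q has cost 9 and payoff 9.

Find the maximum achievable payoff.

32

Take P and K: cost 9 + 7 = 16 ≤ 17, payoff 17 + 15 = 32.
No other feasible combination does better.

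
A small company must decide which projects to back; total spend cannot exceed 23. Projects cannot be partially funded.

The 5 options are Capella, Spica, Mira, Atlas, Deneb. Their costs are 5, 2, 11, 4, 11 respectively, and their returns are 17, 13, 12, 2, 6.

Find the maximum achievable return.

This is a 0-1 knapsack instance.
Take Capella, Spica, Mira, and Atlas: cost 5 + 2 + 11 + 4 = 22 ≤ 23, return 17 + 13 + 12 + 2 = 44.
No other feasible combination does better.

44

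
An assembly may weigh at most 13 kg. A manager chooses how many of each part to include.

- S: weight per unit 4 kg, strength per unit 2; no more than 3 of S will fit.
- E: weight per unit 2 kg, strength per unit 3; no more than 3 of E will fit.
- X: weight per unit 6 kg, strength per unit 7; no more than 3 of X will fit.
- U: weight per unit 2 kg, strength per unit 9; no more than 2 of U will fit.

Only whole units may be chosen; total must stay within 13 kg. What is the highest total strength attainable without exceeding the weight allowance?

This is a bounded integer knapsack.
Take 1×E, 1×X, and 2×U: weight 12 ≤ 13, strength 1·3 + 1·7 + 2·9 = 28.
U has the best ratio (9/2) and is taken to its limit of 2; remaining capacity is filled optimally with the others.

28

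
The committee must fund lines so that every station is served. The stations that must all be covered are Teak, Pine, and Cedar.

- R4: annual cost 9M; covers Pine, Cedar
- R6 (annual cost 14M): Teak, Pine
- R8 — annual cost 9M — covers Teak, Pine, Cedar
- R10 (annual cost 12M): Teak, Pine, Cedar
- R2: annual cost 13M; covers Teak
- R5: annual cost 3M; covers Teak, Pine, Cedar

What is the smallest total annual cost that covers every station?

3

R5 alone covers Teak, Pine, Cedar — every station.
Total annual cost: 3.
No cover costs less than 3.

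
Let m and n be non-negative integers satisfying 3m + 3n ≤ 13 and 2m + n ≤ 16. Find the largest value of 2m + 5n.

Relaxing integrality, the LP optimum is 21.67 at (m,n) = (0, 4.33), which is not an integer point.
(m,n)=(0,4): 3·0+3·4=12≤13, 2·0+1·4=4≤16, objective 20.
(m,n)=(1,3): 3·1+3·3=12≤13, 2·1+1·3=5≤16, objective 17.
Maximum is 20 at (m,n)=(0,4).

20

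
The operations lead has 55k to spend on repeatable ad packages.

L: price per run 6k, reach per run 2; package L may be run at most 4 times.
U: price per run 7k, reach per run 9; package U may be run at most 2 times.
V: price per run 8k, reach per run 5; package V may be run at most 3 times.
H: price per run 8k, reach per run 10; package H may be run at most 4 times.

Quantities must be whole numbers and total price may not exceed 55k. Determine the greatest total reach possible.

This is a bounded integer knapsack.
Take 2×U, 1×V, and 4×H: price 54 ≤ 55, reach 2·9 + 1·5 + 4·10 = 63.
U has the best ratio (9/7) and is taken to its limit of 2; remaining capacity is filled optimally with the others.

63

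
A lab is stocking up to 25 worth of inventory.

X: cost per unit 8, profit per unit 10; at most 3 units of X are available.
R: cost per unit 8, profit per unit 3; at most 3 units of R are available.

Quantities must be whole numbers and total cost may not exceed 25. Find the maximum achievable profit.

30

This is a bounded integer knapsack.
3×X: cost 24 ≤ 25, profit 3·10 = 30.
2×X and 1×R: cost 24 ≤ 25, profit 2·10 + 1·3 = 23.
Best is 30.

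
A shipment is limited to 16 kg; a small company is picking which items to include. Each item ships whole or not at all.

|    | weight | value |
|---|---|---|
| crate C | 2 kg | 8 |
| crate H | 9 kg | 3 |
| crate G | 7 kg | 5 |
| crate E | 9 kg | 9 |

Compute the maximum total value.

17

Allowing fractional choices, the relaxed optimum would be about 20.6, but items are indivisible.
crate C + crate E: weight 2 + 9 = 11 ≤ 16, value 8 + 9 = 17.
crate G + crate E: weight 7 + 9 = 16 ≤ 16, value 5 + 9 = 14.
Best is crate C and crate E with total value 17.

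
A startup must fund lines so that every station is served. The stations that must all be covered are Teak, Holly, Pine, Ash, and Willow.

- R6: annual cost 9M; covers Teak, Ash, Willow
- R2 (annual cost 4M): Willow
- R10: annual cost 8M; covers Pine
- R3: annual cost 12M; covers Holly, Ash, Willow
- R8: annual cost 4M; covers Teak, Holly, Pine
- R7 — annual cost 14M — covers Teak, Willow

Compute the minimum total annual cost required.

13

Choose R6 and R8: together they cover Teak, Holly, Pine, Ash, Willow — every station.
Total annual cost: 9 + 4 = 13.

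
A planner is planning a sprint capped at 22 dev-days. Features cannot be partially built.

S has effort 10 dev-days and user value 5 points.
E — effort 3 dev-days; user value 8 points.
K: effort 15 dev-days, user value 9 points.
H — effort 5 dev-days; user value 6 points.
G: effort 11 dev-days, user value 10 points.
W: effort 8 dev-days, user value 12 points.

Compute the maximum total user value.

Treat it as a binary knapsack problem.
Take E, G, and W: effort 3 + 11 + 8 = 22 ≤ 22, user value 8 + 10 + 12 = 30.
No other feasible combination does better.

30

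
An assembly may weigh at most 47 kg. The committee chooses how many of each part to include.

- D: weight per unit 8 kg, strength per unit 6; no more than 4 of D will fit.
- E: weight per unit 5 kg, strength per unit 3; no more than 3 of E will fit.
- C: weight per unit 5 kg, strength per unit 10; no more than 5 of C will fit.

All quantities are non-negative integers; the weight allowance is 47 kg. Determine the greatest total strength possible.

Take 2×D, 1×E, and 5×C: weight 46 ≤ 47, strength 2·6 + 1·3 + 5·10 = 65.
C has the best ratio (10/5) and is taken to its limit of 5; remaining capacity is filled optimally with the others.

65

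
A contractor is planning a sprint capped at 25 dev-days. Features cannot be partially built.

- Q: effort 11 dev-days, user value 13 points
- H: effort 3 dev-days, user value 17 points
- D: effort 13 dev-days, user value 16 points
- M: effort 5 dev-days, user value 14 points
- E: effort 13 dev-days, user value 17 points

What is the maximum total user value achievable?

48

This is a 0-1 knapsack instance.
Take H, M, and E: effort 3 + 5 + 13 = 21 ≤ 25, user value 17 + 14 + 17 = 48.
No other feasible combination does better.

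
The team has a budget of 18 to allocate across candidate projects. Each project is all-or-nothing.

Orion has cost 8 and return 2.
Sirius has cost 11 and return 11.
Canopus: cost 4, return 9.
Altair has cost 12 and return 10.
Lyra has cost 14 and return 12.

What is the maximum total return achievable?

21

Allowing fractional choices, the relaxed optimum would be about 22.6, but projects are indivisible.
Sirius + Canopus: cost 11 + 4 = 15 ≤ 18, return 11 + 9 = 20.
Canopus + Lyra: cost 4 + 14 = 18 ≤ 18, return 9 + 12 = 21.
Best is Canopus and Lyra with total return 21.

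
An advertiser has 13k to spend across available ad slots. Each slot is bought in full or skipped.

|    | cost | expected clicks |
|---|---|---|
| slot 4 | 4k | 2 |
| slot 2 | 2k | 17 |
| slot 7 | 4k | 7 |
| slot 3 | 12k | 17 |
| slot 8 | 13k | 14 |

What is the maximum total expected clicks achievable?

Treat it as a binary knapsack problem.
Allowing fractional choices, the relaxed optimum would be about 33.9, but ad slots are indivisible.
slot 2 + slot 7: cost 2 + 4 = 6 ≤ 13, expected clicks 17 + 7 = 24.
slot 4 + slot 2: cost 4 + 2 = 6 ≤ 13, expected clicks 2 + 17 = 19.
slot 4 + slot 2 + slot 7: cost 4 + 2 + 4 = 10 ≤ 13, expected clicks 2 + 17 + 7 = 26.
Best is slot 4, slot 2, and slot 7 with total expected clicks 26.

26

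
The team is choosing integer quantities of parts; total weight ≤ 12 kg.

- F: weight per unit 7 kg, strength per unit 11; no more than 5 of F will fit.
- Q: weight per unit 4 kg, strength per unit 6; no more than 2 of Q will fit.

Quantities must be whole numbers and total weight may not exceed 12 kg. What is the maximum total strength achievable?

1×F and 1×Q: weight 11 ≤ 12, strength 1·11 + 1·6 = 17.
2×Q: weight 8 ≤ 12, strength 2·6 = 12.
Best is 17.

17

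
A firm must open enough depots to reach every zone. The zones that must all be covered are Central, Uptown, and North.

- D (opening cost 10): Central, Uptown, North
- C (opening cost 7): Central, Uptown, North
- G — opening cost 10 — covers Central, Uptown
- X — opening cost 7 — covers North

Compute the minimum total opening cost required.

7

C alone covers Central, Uptown, North — every zone.
Total opening cost: 7.
No cover costs less than 7.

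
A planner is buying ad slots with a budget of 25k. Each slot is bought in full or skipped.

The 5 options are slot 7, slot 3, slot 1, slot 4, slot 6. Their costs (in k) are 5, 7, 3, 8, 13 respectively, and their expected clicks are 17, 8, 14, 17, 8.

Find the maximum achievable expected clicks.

slot 7 + slot 3 + slot 4: cost 5 + 7 + 8 = 20 ≤ 25, expected clicks 17 + 8 + 17 = 42.
slot 7 + slot 1 + slot 4: cost 5 + 3 + 8 = 16 ≤ 25, expected clicks 17 + 14 + 17 = 48.
slot 7 + slot 3 + slot 1 + slot 4: cost 5 + 7 + 3 + 8 = 23 ≤ 25, expected clicks 17 + 8 + 14 + 17 = 56.
Best is slot 7, slot 3, slot 1, and slot 4 with total expected clicks 56.

56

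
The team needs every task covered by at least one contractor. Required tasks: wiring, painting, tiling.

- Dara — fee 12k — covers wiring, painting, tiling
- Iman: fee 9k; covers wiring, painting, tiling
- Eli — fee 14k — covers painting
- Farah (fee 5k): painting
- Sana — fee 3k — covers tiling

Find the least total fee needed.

Iman alone covers wiring, painting, tiling — every task.
Total fee: 9.

9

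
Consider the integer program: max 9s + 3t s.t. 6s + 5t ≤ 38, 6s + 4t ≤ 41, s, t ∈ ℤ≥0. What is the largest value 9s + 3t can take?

54

The continuous relaxation peaks at (6.33, 0) with value 57.00; rounding to a feasible lattice point costs some objective.
(s,t)=(6,0): 6·6+5·0=36≤38, 6·6+4·0=36≤41, objective 54.
(s,t)=(5,1): 6·5+5·1=35≤38, 6·5+4·1=34≤41, objective 48.
The best lattice point is (6,0), giving 54.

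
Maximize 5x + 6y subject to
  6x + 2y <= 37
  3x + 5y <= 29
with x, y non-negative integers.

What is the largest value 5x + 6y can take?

(x,y)=(3,4): 6·3+2·4=26≤37, 3·3+5·4=29≤29, objective 39.
(x,y)=(4,3): 6·4+2·3=30≤37, 3·4+5·3=27≤29, objective 38.
The best lattice point is (3,4), giving 39.

39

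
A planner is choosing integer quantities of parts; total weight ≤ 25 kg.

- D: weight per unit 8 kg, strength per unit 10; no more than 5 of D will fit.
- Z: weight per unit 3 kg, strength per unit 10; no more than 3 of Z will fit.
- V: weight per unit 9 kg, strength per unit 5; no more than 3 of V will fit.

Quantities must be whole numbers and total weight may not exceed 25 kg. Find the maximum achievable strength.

2×D and 3×Z: weight 25 ≤ 25, strength 2·10 + 3·10 = 50.
1×D and 3×Z: weight 17 ≤ 25, strength 1·10 + 3·10 = 40.
Best is 50.

50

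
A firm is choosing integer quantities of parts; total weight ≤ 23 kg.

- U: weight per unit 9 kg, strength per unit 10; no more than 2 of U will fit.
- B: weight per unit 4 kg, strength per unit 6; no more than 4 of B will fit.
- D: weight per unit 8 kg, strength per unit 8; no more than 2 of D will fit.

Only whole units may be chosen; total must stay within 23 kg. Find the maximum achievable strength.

28

B has the best ratio (6/4); taking only B gives at most 4×6 = 24 (stopped by the supply cap of 4).
Mixing does better — 1×U and 3×B: weight 21 ≤ 23, strength 1·10 + 3·6 = 28.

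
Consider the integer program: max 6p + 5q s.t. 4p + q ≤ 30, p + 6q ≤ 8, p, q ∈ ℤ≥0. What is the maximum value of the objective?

(p,q)=(7,0): 4·7+1·0=28≤30, 1·7+6·0=7≤8, objective 42.
(p,q)=(6,0): 4·6+1·0=24≤30, 1·6+6·0=6≤8, objective 36.
The best lattice point is (7,0), giving 42.

42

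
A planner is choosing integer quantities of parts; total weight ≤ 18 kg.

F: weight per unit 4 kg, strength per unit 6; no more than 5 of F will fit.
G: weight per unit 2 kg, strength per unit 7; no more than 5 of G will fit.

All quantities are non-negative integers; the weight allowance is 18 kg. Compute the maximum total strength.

1×F and 5×G: weight 14 ≤ 18, strength 1·6 + 5·7 = 41.
2×F and 5×G: weight 18 ≤ 18, strength 2·6 + 5·7 = 47.
Best is 47.

47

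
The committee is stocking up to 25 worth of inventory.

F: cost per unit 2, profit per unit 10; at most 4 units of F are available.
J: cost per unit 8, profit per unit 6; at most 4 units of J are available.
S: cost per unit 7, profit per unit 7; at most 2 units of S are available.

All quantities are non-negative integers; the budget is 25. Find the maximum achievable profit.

54

Take 4×F and 2×S: cost 22 ≤ 25, profit 4·10 + 2·7 = 54.
F has the best ratio (10/2) and is taken to its limit of 4; remaining capacity is filled optimally with the others.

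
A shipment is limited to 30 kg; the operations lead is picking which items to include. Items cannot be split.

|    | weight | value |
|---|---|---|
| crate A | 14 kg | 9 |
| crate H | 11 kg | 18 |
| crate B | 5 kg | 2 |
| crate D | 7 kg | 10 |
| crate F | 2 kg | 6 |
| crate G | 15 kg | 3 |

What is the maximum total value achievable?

This is a 0-1 knapsack instance.
Allowing fractional choices, the relaxed optimum would be about 40.4, but items are indivisible.
crate H + crate B + crate D + crate F: weight 11 + 5 + 7 + 2 = 25 ≤ 30, value 18 + 2 + 10 + 6 = 36.
crate A + crate H + crate F: weight 14 + 11 + 2 = 27 ≤ 30, value 9 + 18 + 6 = 33.
crate H + crate D + crate F: weight 11 + 7 + 2 = 20 ≤ 30, value 18 + 10 + 6 = 34.
Best is crate H, crate B, crate D, and crate F with total value 36.

36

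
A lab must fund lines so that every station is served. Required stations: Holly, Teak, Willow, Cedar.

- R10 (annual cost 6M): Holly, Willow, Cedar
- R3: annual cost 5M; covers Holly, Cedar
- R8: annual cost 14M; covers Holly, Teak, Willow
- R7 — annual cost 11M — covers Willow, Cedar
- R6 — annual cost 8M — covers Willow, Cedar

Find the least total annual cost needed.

19

The greedy cost-per-new-station heuristic would pick R10 and R8 for 20, but a cheaper cover exists.
Choose R3 and R8: together they cover Holly, Teak, Willow, Cedar — every station.
Total annual cost: 5 + 14 = 19.
No cover costs less than 19.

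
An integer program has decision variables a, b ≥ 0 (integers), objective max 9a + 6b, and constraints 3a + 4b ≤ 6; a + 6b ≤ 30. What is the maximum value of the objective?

(a,b)=(2,0): 3·2+4·0=6≤6, 1·2+6·0=2≤30, objective 18.
(a,b)=(1,0): 3·1+4·0=3≤6, 1·1+6·0=1≤30, objective 9.
No feasible integer point exceeds 18.

18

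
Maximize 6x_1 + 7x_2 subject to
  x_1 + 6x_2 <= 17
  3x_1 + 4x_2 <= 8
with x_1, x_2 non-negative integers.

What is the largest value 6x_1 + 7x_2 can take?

14

(x_1,x_2)=(0,2) is feasible, giving 14.
(x_1,x_2)=(1,1) is feasible, giving 13.
(x_1,x_2)=(2,0) is feasible, giving 12.
The best lattice point is (0,2), giving 14.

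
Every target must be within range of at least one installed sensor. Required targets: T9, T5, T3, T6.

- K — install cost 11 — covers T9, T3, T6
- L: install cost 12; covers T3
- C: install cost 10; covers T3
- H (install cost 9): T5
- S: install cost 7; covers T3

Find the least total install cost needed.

20

Choose K and H: together they cover T9, T5, T3, T6 — every target.
Total install cost: 11 + 9 = 20.
No cover costs less than 20.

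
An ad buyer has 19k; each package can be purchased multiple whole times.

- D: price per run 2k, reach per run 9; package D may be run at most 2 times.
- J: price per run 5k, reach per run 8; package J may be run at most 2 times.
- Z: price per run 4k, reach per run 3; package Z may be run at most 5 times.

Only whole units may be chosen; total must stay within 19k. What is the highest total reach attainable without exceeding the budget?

37

2×D, 2×J, and 1×Z: price 18 ≤ 19, reach 2·9 + 2·8 + 1·3 = 37.
2×D and 2×J: price 14 ≤ 19, reach 2·9 + 2·8 = 34.
Best is 37.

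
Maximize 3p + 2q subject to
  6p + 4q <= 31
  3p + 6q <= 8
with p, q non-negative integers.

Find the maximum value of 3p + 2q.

(p,q)=(2,0): 6·2+4·0=12≤31, 3·2+6·0=6≤8, objective 6.
(p,q)=(1,0): 6·1+4·0=6≤31, 3·1+6·0=3≤8, objective 3.
Maximum is 6 at (p,q)=(2,0).

6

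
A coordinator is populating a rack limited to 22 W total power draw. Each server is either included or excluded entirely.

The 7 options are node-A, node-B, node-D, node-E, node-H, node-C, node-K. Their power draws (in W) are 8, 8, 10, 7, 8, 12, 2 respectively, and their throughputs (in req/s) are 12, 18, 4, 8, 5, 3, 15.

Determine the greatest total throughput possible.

Take node-A, node-B, and node-K: power draw 8 + 8 + 2 = 18 ≤ 22, throughput 12 + 18 + 15 = 45.
No other feasible combination does better.

45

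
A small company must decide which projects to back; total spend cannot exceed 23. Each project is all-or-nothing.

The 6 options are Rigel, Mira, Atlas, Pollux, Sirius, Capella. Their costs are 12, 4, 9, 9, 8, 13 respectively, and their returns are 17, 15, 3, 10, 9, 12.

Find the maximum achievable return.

34

This is a 0-1 knapsack instance.
Allowing fractional choices, the relaxed optimum would be about 39.9, but projects are indivisible.
Rigel + Mira: cost 12 + 4 = 16 ≤ 23, return 17 + 15 = 32.
Mira + Pollux + Sirius: cost 4 + 9 + 8 = 21 ≤ 23, return 15 + 10 + 9 = 34.
Best is Mira, Pollux, and Sirius with total return 34.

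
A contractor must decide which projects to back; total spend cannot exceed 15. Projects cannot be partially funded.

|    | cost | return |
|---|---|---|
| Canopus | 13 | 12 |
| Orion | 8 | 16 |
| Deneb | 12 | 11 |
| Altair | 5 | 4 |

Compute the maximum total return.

Take Orion and Altair: cost 8 + 5 = 13 ≤ 15, return 16 + 4 = 20.
No other feasible combination does better.

20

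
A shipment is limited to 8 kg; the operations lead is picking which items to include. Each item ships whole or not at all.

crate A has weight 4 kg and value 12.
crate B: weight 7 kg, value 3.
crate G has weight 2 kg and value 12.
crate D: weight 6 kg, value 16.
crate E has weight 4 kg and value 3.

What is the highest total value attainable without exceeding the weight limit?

Allowing fractional choices, the relaxed optimum would be about 29.3, but items are indivisible.
crate D: weight 6 ≤ 8, value 16.
crate G + crate D: weight 2 + 6 = 8 ≤ 8, value 12 + 16 = 28.
crate A + crate G: weight 4 + 2 = 6 ≤ 8, value 12 + 12 = 24.
Best is crate G and crate D with total value 28.

28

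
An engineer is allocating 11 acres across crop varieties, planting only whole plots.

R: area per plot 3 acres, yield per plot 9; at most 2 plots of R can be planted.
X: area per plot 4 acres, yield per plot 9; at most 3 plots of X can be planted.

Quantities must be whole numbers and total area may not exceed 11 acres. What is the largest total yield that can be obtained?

R has the best ratio (9/3); taking only R gives at most 2×9 = 18 (stopped by the supply cap of 2).
Mixing does better — 1×R and 2×X: area 11 ≤ 11, yield 1·9 + 2·9 = 27.

27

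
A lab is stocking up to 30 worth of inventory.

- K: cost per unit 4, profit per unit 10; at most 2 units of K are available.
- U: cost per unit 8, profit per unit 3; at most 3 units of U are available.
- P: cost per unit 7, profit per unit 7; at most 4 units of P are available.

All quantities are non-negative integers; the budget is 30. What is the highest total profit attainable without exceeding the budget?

Take 2×K and 3×P: cost 29 ≤ 30, profit 2·10 + 3·7 = 41.
K has the best ratio (10/4) and is taken to its limit of 2; remaining capacity is filled optimally with the others.

41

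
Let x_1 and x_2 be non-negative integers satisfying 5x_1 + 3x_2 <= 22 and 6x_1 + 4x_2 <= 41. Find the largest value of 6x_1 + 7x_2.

49

Relaxing integrality, the LP optimum is 51.33 at (x_1,x_2) = (0, 7.33), which is not an integer point.
(x_1,x_2)=(0,7): 5·0+3·7=21≤22, 6·0+4·7=28≤41, objective 49.
(x_1,x_2)=(0,6): 5·0+3·6=18≤22, 6·0+4·6=24≤41, objective 42.
The best lattice point is (0,7), giving 49.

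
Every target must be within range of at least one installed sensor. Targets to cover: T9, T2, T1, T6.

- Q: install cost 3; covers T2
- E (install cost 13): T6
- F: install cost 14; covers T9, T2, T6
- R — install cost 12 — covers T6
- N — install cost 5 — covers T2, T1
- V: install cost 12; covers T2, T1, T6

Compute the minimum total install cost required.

Choose F and N: together they cover T9, T2, T1, T6 — every target.
Total install cost: 14 + 5 = 19.
No cover costs less than 19.

19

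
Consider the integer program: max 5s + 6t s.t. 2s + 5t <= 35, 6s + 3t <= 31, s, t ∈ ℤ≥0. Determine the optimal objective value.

46

Relaxing integrality, the LP optimum is 47.42 at (s,t) = (2.08, 6.17), which is not an integer point.
(s,t)=(2,6): 2·2+5·6=34≤35, 6·2+3·6=30≤31, objective 46.
(s,t)=(1,6): 2·1+5·6=32≤35, 6·1+3·6=24≤31, objective 41.
(s,t)=(2,5): 2·2+5·5=29≤35, 6·2+3·5=27≤31, objective 40.
No feasible integer point exceeds 46.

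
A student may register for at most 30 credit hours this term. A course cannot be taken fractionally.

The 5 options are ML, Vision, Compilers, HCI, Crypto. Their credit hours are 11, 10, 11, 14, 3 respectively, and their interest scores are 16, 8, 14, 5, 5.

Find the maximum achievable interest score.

Allowing fractional choices, the relaxed optimum would be about 39.0, but courses are indivisible.
ML + Compilers: credit hours 11 + 11 = 22 ≤ 30, interest score 16 + 14 = 30.
ML + Vision + Crypto: credit hours 11 + 10 + 3 = 24 ≤ 30, interest score 16 + 8 + 5 = 29.
ML + Compilers + Crypto: credit hours 11 + 11 + 3 = 25 ≤ 30, interest score 16 + 14 + 5 = 35.
Best is ML, Compilers, and Crypto with total interest score 35.

35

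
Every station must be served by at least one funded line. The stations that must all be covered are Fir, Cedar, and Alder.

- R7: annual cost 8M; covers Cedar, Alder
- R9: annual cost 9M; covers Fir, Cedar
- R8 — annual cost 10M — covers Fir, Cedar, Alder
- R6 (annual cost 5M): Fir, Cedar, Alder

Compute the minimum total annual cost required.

R6 alone covers Fir, Cedar, Alder — every station.
Total annual cost: 5.
No cover costs less than 5.

5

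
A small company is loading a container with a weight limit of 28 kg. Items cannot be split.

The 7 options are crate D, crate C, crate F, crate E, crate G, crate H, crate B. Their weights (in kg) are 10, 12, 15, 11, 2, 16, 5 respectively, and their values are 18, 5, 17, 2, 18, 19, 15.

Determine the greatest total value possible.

55

Allowing fractional choices, the relaxed optimum would be about 64.1, but items are indivisible.
crate D + crate E + crate G + crate B: weight 10 + 11 + 2 + 5 = 28 ≤ 28, value 18 + 2 + 18 + 15 = 53.
crate D + crate F + crate G: weight 10 + 15 + 2 = 27 ≤ 28, value 18 + 17 + 18 = 53.
crate D + crate G + crate H: weight 10 + 2 + 16 = 28 ≤ 28, value 18 + 18 + 19 = 55.
Best is crate D, crate G, and crate H with total value 55.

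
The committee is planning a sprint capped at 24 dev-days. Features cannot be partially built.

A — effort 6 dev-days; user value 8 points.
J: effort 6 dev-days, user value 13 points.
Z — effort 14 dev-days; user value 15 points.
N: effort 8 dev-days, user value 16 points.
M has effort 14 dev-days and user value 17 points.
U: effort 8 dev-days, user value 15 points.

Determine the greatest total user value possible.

J + N + U: effort 6 + 8 + 8 = 22 ≤ 24, user value 13 + 16 + 15 = 44.
A + N + U: effort 6 + 8 + 8 = 22 ≤ 24, user value 8 + 16 + 15 = 39.
Best is J, N, and U with total user value 44.

44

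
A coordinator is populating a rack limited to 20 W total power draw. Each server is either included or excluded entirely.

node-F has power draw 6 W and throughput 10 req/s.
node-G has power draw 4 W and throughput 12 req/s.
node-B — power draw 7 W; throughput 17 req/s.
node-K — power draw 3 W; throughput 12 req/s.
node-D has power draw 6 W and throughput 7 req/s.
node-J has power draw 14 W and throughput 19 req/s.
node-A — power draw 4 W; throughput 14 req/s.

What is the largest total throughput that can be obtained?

55

Take node-G, node-B, node-K, and node-A: power draw 4 + 7 + 3 + 4 = 18 ≤ 20, throughput 12 + 17 + 12 + 14 = 55.
No other feasible combination does better.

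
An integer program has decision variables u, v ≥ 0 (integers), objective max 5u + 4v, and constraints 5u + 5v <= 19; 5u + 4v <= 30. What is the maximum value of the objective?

15

(u,v)=(3,0): 5·3+5·0=15≤19, 5·3+4·0=15≤30, objective 15.
(u,v)=(2,1): 5·2+5·1=15≤19, 5·2+4·1=14≤30, objective 14.
(u,v)=(2,0): 5·2+5·0=10≤19, 5·2+4·0=10≤30, objective 10.
No feasible integer point exceeds 15.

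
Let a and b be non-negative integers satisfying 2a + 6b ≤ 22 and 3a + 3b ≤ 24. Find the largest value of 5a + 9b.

The continuous relaxation peaks at (6.5, 1.5) with value 46.00; rounding to a feasible lattice point costs some objective.
(a,b)=(7,1) is feasible, giving 44.
(a,b)=(5,2) is feasible, giving 43.
(a,b)=(8,0) is feasible, giving 40.
(a,b)=(6,1) is feasible, giving 39.
Maximum is 44 at (a,b)=(7,1).

44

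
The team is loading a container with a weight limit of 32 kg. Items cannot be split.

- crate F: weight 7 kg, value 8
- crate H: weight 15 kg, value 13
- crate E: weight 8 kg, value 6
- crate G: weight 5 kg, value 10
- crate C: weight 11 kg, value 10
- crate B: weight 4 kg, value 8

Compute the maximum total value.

crate F + crate H + crate G + crate B: weight 7 + 15 + 5 + 4 = 31 ≤ 32, value 8 + 13 + 10 + 8 = 39.
crate H + crate E + crate G + crate B: weight 15 + 8 + 5 + 4 = 32 ≤ 32, value 13 + 6 + 10 + 8 = 37.
crate F + crate G + crate C + crate B: weight 7 + 5 + 11 + 4 = 27 ≤ 32, value 8 + 10 + 10 + 8 = 36.
Best is crate F, crate H, crate G, and crate B with total value 39.

39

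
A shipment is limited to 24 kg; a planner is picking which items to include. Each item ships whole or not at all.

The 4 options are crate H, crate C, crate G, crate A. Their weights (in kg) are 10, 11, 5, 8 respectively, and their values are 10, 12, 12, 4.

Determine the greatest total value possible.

28

crate C + crate G: weight 11 + 5 = 16 ≤ 24, value 12 + 12 = 24.
crate C + crate G + crate A: weight 11 + 5 + 8 = 24 ≤ 24, value 12 + 12 + 4 = 28.
crate H + crate G + crate A: weight 10 + 5 + 8 = 23 ≤ 24, value 10 + 12 + 4 = 26.
Best is crate C, crate G, and crate A with total value 28.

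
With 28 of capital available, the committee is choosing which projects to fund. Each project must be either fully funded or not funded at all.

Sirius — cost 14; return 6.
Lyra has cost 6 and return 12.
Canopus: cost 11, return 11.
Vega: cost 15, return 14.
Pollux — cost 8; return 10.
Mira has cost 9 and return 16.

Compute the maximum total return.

This is a 0-1 knapsack instance.
Lyra + Canopus + Mira: cost 6 + 11 + 9 = 26 ≤ 28, return 12 + 11 + 16 = 39.
Lyra + Pollux + Mira: cost 6 + 8 + 9 = 23 ≤ 28, return 12 + 10 + 16 = 38.
Best is Lyra, Canopus, and Mira with total return 39.

39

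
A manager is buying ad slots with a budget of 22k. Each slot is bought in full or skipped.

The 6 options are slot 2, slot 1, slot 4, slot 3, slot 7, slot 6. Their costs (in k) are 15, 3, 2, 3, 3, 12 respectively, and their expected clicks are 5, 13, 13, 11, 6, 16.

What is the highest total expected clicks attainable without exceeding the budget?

53

Allowing fractional choices, the relaxed optimum would be about 57.7, but ad slots are indivisible.
slot 1 + slot 4 + slot 3 + slot 6: cost 3 + 2 + 3 + 12 = 20 ≤ 22, expected clicks 13 + 13 + 11 + 16 = 53.
slot 4 + slot 3 + slot 7 + slot 6: cost 2 + 3 + 3 + 12 = 20 ≤ 22, expected clicks 13 + 11 + 6 + 16 = 46.
slot 1 + slot 4 + slot 7 + slot 6: cost 3 + 2 + 3 + 12 = 20 ≤ 22, expected clicks 13 + 13 + 6 + 16 = 48.
Best is slot 1, slot 4, slot 3, and slot 6 with total expected clicks 53.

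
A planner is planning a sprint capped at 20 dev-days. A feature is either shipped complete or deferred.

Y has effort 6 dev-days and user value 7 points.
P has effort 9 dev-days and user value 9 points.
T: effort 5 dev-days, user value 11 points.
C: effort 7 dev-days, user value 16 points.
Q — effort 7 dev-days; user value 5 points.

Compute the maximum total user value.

34

T + C + Q: effort 5 + 7 + 7 = 19 ≤ 20, user value 11 + 16 + 5 = 32.
Y + T + C: effort 6 + 5 + 7 = 18 ≤ 20, user value 7 + 11 + 16 = 34.
Best is Y, T, and C with total user value 34.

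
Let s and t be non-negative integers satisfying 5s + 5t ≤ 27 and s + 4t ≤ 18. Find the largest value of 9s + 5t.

45

Relaxing integrality, the LP optimum is 48.60 at (s,t) = (5.4, 0), which is not an integer point.
(s,t)=(5,0) is feasible, giving 45.
(s,t)=(4,1) is feasible, giving 41.
No feasible integer point exceeds 45.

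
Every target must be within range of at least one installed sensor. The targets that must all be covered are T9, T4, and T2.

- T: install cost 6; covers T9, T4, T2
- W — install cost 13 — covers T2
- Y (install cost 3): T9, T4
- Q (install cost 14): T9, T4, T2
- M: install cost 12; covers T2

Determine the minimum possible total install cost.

The greedy cost-per-new-target heuristic would pick Y and T for 9, but a cheaper cover exists.
T alone covers T9, T4, T2 — every target.
Total install cost: 6.
No cover costs less than 6.

6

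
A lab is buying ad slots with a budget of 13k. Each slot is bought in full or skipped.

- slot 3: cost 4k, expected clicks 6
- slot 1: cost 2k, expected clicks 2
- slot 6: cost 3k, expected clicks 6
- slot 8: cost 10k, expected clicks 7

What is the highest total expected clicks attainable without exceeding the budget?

14

Allowing fractional choices, the relaxed optimum would be about 16.8, but ad slots are indivisible.
slot 3 + slot 1 + slot 6: cost 4 + 2 + 3 = 9 ≤ 13, expected clicks 6 + 2 + 6 = 14.
slot 6 + slot 8: cost 3 + 10 = 13 ≤ 13, expected clicks 6 + 7 = 13.
slot 3 + slot 6: cost 4 + 3 = 7 ≤ 13, expected clicks 6 + 6 = 12.
Best is slot 3, slot 1, and slot 6 with total expected clicks 14.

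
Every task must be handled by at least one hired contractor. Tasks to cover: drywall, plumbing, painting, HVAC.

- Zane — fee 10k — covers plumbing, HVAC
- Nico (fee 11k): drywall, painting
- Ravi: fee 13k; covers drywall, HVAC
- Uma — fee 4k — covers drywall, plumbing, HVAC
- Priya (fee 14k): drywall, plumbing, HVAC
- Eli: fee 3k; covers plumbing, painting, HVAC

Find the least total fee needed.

7

This is an integer covering problem.
Choose Uma and Eli: together they cover drywall, plumbing, painting, HVAC — every task.
Total fee: 4 + 3 = 7.
No cover costs less than 7.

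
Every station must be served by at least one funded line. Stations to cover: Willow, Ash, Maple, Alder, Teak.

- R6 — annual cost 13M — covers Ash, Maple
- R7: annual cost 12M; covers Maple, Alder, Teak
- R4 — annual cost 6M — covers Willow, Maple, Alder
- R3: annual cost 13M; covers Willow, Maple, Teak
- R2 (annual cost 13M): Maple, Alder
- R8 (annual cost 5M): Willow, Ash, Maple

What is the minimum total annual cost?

17

Choose R7 and R8: together they cover Willow, Ash, Maple, Alder, Teak — every station.
Total annual cost: 12 + 5 = 17.
No cover costs less than 17.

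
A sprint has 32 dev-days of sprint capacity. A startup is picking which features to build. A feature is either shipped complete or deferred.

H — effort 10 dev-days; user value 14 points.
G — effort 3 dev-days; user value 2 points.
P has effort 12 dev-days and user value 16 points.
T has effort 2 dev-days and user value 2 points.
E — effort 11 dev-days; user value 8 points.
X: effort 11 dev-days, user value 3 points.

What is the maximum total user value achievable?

Allowing fractional choices, the relaxed optimum would be about 37.8, but features are indivisible.
H + G + P + T: effort 10 + 3 + 12 + 2 = 27 ≤ 32, user value 14 + 2 + 16 + 2 = 34.
H + P + T: effort 10 + 12 + 2 = 24 ≤ 32, user value 14 + 16 + 2 = 32.
Best is H, G, P, and T with total user value 34.

34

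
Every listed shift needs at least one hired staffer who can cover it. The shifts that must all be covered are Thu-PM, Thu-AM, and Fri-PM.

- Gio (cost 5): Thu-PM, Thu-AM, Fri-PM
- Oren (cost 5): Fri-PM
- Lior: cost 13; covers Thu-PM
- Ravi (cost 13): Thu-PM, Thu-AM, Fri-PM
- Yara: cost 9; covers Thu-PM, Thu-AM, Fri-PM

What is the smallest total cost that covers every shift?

Gio alone covers Thu-PM, Thu-AM, Fri-PM — every shift.
Total cost: 5.

5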